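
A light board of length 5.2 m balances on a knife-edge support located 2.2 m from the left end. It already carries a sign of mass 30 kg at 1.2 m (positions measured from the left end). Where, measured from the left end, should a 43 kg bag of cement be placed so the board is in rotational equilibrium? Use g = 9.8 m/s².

x ≈ 2.9 m from the left end

Taking torques about the knife-edge support (at 2.2 m from the left end):
Sign: 30 × 9.8 = 294 N down at 1.2 m → arm 1 m, τ = 294 × 1 = 294 N·m counterclockwise.
Net moment of existing loads = 294 N·m counterclockwise.
The bag of cement weighs 43 × 9.8 = 421.4 N and must supply an equal clockwise moment, so its lever arm about the knife-edge support is 294 / 421.4 = 0.698 m.
That puts it at 2.2 + 0.698 = 2.9 m from the left end.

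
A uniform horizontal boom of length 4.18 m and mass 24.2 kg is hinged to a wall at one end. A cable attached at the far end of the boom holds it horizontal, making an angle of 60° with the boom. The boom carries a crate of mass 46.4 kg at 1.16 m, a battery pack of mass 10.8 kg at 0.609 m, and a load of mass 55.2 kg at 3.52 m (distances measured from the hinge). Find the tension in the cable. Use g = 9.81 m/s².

Taking torques about the hinge:
Beam weight: 24.2 × 9.81 = 237.4 N down at 2.09 m → arm 2.09 m, τ = 237.4 × 2.09 = 496.2 N·m clockwise.
Crate: 46.4 × 9.81 = 455.2 N down at 1.16 m → arm 1.16 m, τ = 455.2 × 1.16 = 528 N·m clockwise.
Battery pack: 10.8 × 9.81 = 105.9 N down at 0.609 m → arm 0.609 m, τ = 105.9 × 0.609 = 64.49 N·m clockwise.
Load: 55.2 × 9.81 = 541.5 N down at 3.52 m → arm 3.52 m, τ = 541.5 × 3.52 = 1906 N·m clockwise.
Total clockwise load moment = 2995 N·m.
The cable tension T acts at 4.18 m; only its component perpendicular to the boom, T sinθ, produces torque. sin 60° = 0.866.
For rotational equilibrium, T × 4.18 × 0.866 = 2995, so T = 2995 / 3.62 = 827 N.

T ≈ 827 N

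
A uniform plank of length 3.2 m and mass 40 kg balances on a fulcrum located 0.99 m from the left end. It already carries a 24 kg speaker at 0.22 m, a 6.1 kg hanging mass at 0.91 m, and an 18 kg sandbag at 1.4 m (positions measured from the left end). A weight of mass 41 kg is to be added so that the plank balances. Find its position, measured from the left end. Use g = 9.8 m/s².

x ≈ 0.678 m from the left end

Sum moments about the fulcrum (at 0.99 m from the left end) (the support reaction has zero arm there).
Beam weight: 40 × 9.8 = 392 N down at 1.6 m → arm 0.61 m, τ = 392 × 0.61 = 239.1 N·m clockwise.
Speaker: 24 × 9.8 = 235.2 N down at 0.22 m → arm 0.77 m, τ = 235.2 × 0.77 = 181.1 N·m counterclockwise.
Hanging mass: 6.1 × 9.8 = 59.78 N down at 0.91 m → arm 0.08 m, τ = 59.78 × 0.08 = 4.782 N·m counterclockwise.
Sandbag: 18 × 9.8 = 176.4 N down at 1.4 m → arm 0.41 m, τ = 176.4 × 0.41 = 72.32 N·m clockwise.
Net moment of existing loads = 125.5 N·m clockwise.
The weight weighs 41 × 9.8 = 401.8 N and must supply an equal counterclockwise moment, so its lever arm about the fulcrum is 125.5 / 401.8 = 0.312 m.
That puts it at 0.99 − 0.312 = 0.678 m from the left end.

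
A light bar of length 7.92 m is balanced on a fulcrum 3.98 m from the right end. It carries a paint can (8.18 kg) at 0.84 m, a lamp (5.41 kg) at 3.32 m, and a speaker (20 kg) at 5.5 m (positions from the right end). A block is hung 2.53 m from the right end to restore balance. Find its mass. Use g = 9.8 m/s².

Taking torques about the fulcrum (at 3.98 m from the right end):
Paint can: 8.18 × 9.8 = 80.16 N down at 0.84 m → arm 3.14 m, τ = 80.16 × 3.14 = 251.7 N·m clockwise.
Lamp: 5.41 × 9.8 = 53.02 N down at 3.32 m → arm 0.66 m, τ = 53.02 × 0.66 = 34.99 N·m clockwise.
Speaker: 20 × 9.8 = 196 N down at 5.5 m → arm 1.52 m, τ = 196 × 1.52 = 297.9 N·m counterclockwise.
Net moment of known loads = 11.21 N·m counterclockwise.
An unknown mass m at 2.53 m has arm 1.45 m; its moment is m·g·1.45 clockwise.
For rotational equilibrium, m × 9.8 × 1.45 = 11.21, so m = 11.21 / (9.8 × 1.45) = 0.789 kg.

m ≈ 0.789 kg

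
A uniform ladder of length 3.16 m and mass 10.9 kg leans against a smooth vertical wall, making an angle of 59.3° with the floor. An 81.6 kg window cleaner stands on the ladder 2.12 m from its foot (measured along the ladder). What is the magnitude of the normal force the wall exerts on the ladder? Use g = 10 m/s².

N_wall ≈ 357 N

Take moments about the foot of the ladder.
Ladder weight 10.9×10 = 109 N acts at 1.58 m along the ladder; its horizontal arm is 1.58·cos59.3° = 0.8067 m → τ = 87.93 N·m clockwise.
Window cleaner: 81.6×10 = 816 N at 2.12 m → arm 1.082 m → τ = 882.9 N·m clockwise.
Wall normal N acts horizontally at the top; its moment arm is the height L sinθ = 3.16·sin59.3° = 2.717 m, counterclockwise.
Setting net torque to zero: N × 2.717 = 970.8 → N = 357 N.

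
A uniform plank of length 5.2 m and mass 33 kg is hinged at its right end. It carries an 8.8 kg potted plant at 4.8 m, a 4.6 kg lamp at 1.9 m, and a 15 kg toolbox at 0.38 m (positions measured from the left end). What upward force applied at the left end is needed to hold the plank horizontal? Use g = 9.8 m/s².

Taking torques about the right end:
Beam weight: 33 × 9.8 = 323.4 N down at 2.6 m → arm 2.6 m, τ = 323.4 × 2.6 = 840.8 N·m counterclockwise.
Potted plant: 8.8 × 9.8 = 86.24 N down at 4.8 m → arm 0.4 m, τ = 86.24 × 0.4 = 34.5 N·m counterclockwise.
Lamp: 4.6 × 9.8 = 45.08 N down at 1.9 m → arm 3.3 m, τ = 45.08 × 3.3 = 148.8 N·m counterclockwise.
Toolbox: 15 × 9.8 = 147 N down at 0.38 m → arm 4.82 m, τ = 147 × 4.82 = 708.5 N·m counterclockwise.
Net moment of the loads = 1733 N·m counterclockwise.
The upward force F acts at the left end, arm 5.2 m, giving F × 5.2 clockwise.
Στ = 0 ⇒ F × 5.2 = 1733 ⇒ F = 1733 / 5.2 = 333 N.

F ≈ 333 N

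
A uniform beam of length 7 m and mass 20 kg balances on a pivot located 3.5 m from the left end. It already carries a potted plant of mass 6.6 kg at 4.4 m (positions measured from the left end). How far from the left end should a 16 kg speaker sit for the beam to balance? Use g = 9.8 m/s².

x ≈ 3.13 m from the left end

Taking torques about the pivot (at 3.5 m from the left end):
Beam weight: acts at the pivot, moment arm 0 → no torque.
Potted plant: 6.6 × 9.8 = 64.68 N down at 4.4 m → arm 0.9 m, τ = 64.68 × 0.9 = 58.21 N·m clockwise.
Net moment of existing loads = 58.21 N·m clockwise.
The speaker weighs 16 × 9.8 = 156.8 N and must supply an equal counterclockwise moment, so its lever arm about the pivot is 58.21 / 156.8 = 0.371 m.
That puts it at 3.5 − 0.371 = 3.13 m from the left end.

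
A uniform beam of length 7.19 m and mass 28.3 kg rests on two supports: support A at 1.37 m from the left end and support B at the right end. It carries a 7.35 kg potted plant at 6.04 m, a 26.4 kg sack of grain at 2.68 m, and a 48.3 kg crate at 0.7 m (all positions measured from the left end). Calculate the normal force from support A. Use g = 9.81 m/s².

R_A ≈ 915 N

About support B:
Beam weight: 28.3 × 9.81 = 277.6 N down at 3.595 m → arm 3.595 m, τ = 277.6 × 3.595 = 998 N·m counterclockwise.
Potted plant: 7.35 × 9.81 = 72.1 N down at 6.04 m → arm 1.15 m, τ = 72.1 × 1.15 = 82.91 N·m counterclockwise.
Sack of grain: 26.4 × 9.81 = 259 N down at 2.68 m → arm 4.51 m, τ = 259 × 4.51 = 1168 N·m counterclockwise.
Crate: 48.3 × 9.81 = 473.8 N down at 0.7 m → arm 6.49 m, τ = 473.8 × 6.49 = 3075 N·m counterclockwise.
Net load moment about support B = 5324 N·m counterclockwise.
Reaction R at support A is upward at 1.37 m, arm 5.82 m → moment R × 5.82 clockwise.
For rotational equilibrium, R × 5.82 = 5324, so R = 915 N.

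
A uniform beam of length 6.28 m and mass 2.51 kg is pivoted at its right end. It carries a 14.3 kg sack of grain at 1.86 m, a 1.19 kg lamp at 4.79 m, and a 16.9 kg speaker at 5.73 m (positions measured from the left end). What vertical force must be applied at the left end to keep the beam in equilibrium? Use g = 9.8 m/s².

Sum moments about the right end (the unknown pivot reaction has zero arm there).
Beam weight: 2.51 × 9.8 = 24.6 N down at 3.14 m → arm 3.14 m, τ = 24.6 × 3.14 = 77.24 N·m counterclockwise.
Sack of grain: 14.3 × 9.8 = 140.1 N down at 1.86 m → arm 4.42 m, τ = 140.1 × 4.42 = 619.2 N·m counterclockwise.
Lamp: 1.19 × 9.8 = 11.66 N down at 4.79 m → arm 1.49 m, τ = 11.66 × 1.49 = 17.37 N·m counterclockwise.
Speaker: 16.9 × 9.8 = 165.6 N down at 5.73 m → arm 0.55 m, τ = 165.6 × 0.55 = 91.08 N·m counterclockwise.
Net moment of the loads = 804.9 N·m counterclockwise.
The upward force F acts at the left end, arm 6.28 m, giving F × 6.28 clockwise.
Balancing moments: F × 6.28 = 804.9, giving F = 804.9 / 6.28 = 128 N.

F ≈ 128 N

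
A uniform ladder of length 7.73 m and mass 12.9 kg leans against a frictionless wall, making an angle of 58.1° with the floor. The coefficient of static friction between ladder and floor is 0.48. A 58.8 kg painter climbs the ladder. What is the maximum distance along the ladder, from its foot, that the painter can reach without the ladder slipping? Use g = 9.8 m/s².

Sum moments about the foot of the ladder (the floor normal and friction both act there and drop out).
Ladder weight 12.9×9.8 = 126.4 N acts at 3.865 m along the ladder; its horizontal arm is 3.865·cos58.1° = 2.042 m → τ = 258.1 N·m clockwise.
Painter weight 58.8×9.8 = 576.2 N at distance d → arm d·cos58.1° → τ = 576.2·d·0.5284 clockwise.
Wall normal N at the top has arm L sinθ = 6.563 m counterclockwise, so Στ = 0 gives N·6.563 = 258.1 + 304.5·d.
ΣFy = 0 ⇒ N_floor = 702.6 N, so the maximum friction is μ_s·N_floor = 0.48×702.6 = 337.2 N. ΣFx = 0 ⇒ N_wall = f, so at the slipping point N = 337.2 N.
Substituting: 337.2×6.563 = 258.1 + 304.5·d ⇒ d = (2213 − 258.1) / 304.5 = 6.42 m.

d ≈ 6.42 m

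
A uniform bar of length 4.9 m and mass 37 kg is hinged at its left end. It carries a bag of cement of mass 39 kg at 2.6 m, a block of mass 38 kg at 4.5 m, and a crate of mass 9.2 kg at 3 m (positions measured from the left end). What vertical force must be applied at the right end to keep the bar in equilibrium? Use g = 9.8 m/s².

F ≈ 781 N

About the left end:
Beam weight: 37 × 9.8 = 362.6 N down at 2.45 m → arm 2.45 m, τ = 362.6 × 2.45 = 888.4 N·m clockwise.
Bag of cement: 39 × 9.8 = 382.2 N down at 2.6 m → arm 2.6 m, τ = 382.2 × 2.6 = 993.7 N·m clockwise.
Block: 38 × 9.8 = 372.4 N down at 4.5 m → arm 4.5 m, τ = 372.4 × 4.5 = 1676 N·m clockwise.
Crate: 9.2 × 9.8 = 90.16 N down at 3 m → arm 3 m, τ = 90.16 × 3 = 270.5 N·m clockwise.
Net moment of the loads = 3829 N·m clockwise.
The upward force F acts at the right end, arm 4.9 m, giving F × 4.9 counterclockwise.
Balancing moments: F × 4.9 = 3829, giving F = 3829 / 4.9 = 781 N.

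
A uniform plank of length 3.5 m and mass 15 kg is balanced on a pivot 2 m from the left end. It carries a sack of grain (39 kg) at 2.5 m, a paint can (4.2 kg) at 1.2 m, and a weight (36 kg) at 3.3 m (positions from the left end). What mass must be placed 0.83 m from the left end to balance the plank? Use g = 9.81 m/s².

Take moments about the pivot (at 2 m from the left end).
Beam weight: 15 × 9.81 = 147.2 N down at 1.75 m → arm 0.25 m, τ = 147.2 × 0.25 = 36.8 N·m counterclockwise.
Sack of grain: 39 × 9.81 = 382.6 N down at 2.5 m → arm 0.5 m, τ = 382.6 × 0.5 = 191.3 N·m clockwise.
Paint can: 4.2 × 9.81 = 41.2 N down at 1.2 m → arm 0.8 m, τ = 41.2 × 0.8 = 32.96 N·m counterclockwise.
Weight: 36 × 9.81 = 353.2 N down at 3.3 m → arm 1.3 m, τ = 353.2 × 1.3 = 459.2 N·m clockwise.
Net moment of known loads = 580.7 N·m clockwise.
An unknown mass m at 0.83 m has arm 1.17 m; its moment is m·g·1.17 counterclockwise.
For rotational equilibrium, m × 9.81 × 1.17 = 580.7, so m = 580.7 / (9.81 × 1.17) = 50.6 kg.

m ≈ 50.6 kg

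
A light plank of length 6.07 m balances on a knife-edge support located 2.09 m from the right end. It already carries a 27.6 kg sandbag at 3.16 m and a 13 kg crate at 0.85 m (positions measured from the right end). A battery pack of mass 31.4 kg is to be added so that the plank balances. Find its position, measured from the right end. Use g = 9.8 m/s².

About the knife-edge support (at 2.09 m from the right end):
Sandbag: 27.6 × 9.8 = 270.5 N down at 3.16 m → arm 1.07 m, τ = 270.5 × 1.07 = 289.4 N·m counterclockwise.
Crate: 13 × 9.8 = 127.4 N down at 0.85 m → arm 1.24 m, τ = 127.4 × 1.24 = 158 N·m clockwise.
Net moment of existing loads = 131.4 N·m counterclockwise.
The battery pack weighs 31.4 × 9.8 = 307.7 N and must supply an equal clockwise moment, so its lever arm about the knife-edge support is 131.4 / 307.7 = 0.427 m.
That puts it at 2.09 − 0.427 = 1.66 m from the right end.

x ≈ 1.66 m from the right end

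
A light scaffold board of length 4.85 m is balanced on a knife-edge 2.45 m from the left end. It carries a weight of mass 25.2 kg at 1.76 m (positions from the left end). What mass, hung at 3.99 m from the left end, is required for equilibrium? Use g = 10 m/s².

m ≈ 11.3 kg

About the knife-edge (at 2.45 m from the left end):
Weight: 25.2 × 10 = 252 N down at 1.76 m → arm 0.69 m, τ = 252 × 0.69 = 173.9 N·m counterclockwise.
Net moment of known loads = 173.9 N·m counterclockwise.
An unknown mass m at 3.99 m has arm 1.54 m; its moment is m·g·1.54 clockwise.
Στ = 0 ⇒ m × 10 × 1.54 = 173.9 ⇒ m = 173.9 / (10 × 1.54) = 11.3 kg.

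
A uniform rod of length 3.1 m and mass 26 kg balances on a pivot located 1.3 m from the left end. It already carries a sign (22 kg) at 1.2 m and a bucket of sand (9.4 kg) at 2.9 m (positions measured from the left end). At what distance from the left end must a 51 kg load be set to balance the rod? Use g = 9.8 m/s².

x ≈ 0.921 m from the left end

Choose the pivot (at 1.3 m from the left end) as the axis so the support reaction has zero arm there.
Beam weight: 26 × 9.8 = 254.8 N down at 1.55 m → arm 0.25 m, τ = 254.8 × 0.25 = 63.7 N·m clockwise.
Sign: 22 × 9.8 = 215.6 N down at 1.2 m → arm 0.1 m, τ = 215.6 × 0.1 = 21.56 N·m counterclockwise.
Bucket of sand: 9.4 × 9.8 = 92.12 N down at 2.9 m → arm 1.6 m, τ = 92.12 × 1.6 = 147.4 N·m clockwise.
Net moment of existing loads = 189.5 N·m clockwise.
The load weighs 51 × 9.8 = 499.8 N and must supply an equal counterclockwise moment, so its lever arm about the pivot is 189.5 / 499.8 = 0.379 m.
That puts it at 1.3 − 0.379 = 0.921 m from the left end.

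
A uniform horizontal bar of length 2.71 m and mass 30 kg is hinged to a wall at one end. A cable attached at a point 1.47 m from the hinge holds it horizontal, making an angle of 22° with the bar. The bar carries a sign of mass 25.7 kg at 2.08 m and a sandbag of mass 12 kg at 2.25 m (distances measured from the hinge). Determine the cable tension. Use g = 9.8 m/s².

T ≈ 2160 N

Taking torques about the hinge:
Beam weight: 30 × 9.8 = 294 N down at 1.355 m → arm 1.355 m, τ = 294 × 1.355 = 398.4 N·m clockwise.
Sign: 25.7 × 9.8 = 251.9 N down at 2.08 m → arm 2.08 m, τ = 251.9 × 2.08 = 524 N·m clockwise.
Sandbag: 12 × 9.8 = 117.6 N down at 2.25 m → arm 2.25 m, τ = 117.6 × 2.25 = 264.6 N·m clockwise.
Total clockwise load moment = 1187 N·m.
The cable tension T acts at 1.47 m; only its component perpendicular to the bar, T sinθ, produces torque. sin 22° = 0.3746.
Στ = 0 ⇒ T × 1.47 × 0.3746 = 1187 ⇒ T = 1187 / 0.5507 = 2160 N.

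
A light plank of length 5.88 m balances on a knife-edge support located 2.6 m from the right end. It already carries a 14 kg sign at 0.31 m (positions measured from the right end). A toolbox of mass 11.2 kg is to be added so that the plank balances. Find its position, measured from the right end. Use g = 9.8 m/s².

Take moments about the knife-edge support (at 2.6 m from the right end).
Sign: 14 × 9.8 = 137.2 N down at 0.31 m → arm 2.29 m, τ = 137.2 × 2.29 = 314.2 N·m clockwise.
Net moment of existing loads = 314.2 N·m clockwise.
The toolbox weighs 11.2 × 9.8 = 109.8 N and must supply an equal counterclockwise moment, so its lever arm about the knife-edge support is 314.2 / 109.8 = 2.86 m.
That puts it at 2.6 + 2.86 = 5.46 m from the right end.

x ≈ 5.46 m from the right end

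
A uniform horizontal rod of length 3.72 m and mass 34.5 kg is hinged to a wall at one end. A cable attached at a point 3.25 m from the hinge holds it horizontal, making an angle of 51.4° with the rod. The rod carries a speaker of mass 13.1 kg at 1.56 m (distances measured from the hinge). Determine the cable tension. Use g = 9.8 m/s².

T ≈ 326 N

Take moments about the hinge.
Beam weight: 34.5 × 9.8 = 338.1 N down at 1.86 m → arm 1.86 m, τ = 338.1 × 1.86 = 628.9 N·m clockwise.
Speaker: 13.1 × 9.8 = 128.4 N down at 1.56 m → arm 1.56 m, τ = 128.4 × 1.56 = 200.3 N·m clockwise.
Total clockwise load moment = 829.2 N·m.
The cable tension T acts at 3.25 m; only its component perpendicular to the rod, T sinθ, produces torque. sin 51.4° = 0.7815.
Στ = 0 ⇒ T × 3.25 × 0.7815 = 829.2 ⇒ T = 829.2 / 2.54 = 326 N.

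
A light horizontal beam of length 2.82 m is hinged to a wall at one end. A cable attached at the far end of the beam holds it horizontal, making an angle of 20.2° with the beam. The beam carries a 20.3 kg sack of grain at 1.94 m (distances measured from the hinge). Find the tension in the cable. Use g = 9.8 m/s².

T ≈ 396 N

Choose the hinge as the axis so the unknown hinge reaction has zero arm there.
Sack of grain: 20.3 × 9.8 = 198.9 N down at 1.94 m → arm 1.94 m, τ = 198.9 × 1.94 = 385.9 N·m clockwise.
Total clockwise load moment = 385.9 N·m.
The cable tension T acts at 2.82 m; only its component perpendicular to the beam, T sinθ, produces torque. sin 20.2° = 0.3453.
Στ = 0 ⇒ T × 2.82 × 0.3453 = 385.9 ⇒ T = 385.9 / 0.9737 = 396 N.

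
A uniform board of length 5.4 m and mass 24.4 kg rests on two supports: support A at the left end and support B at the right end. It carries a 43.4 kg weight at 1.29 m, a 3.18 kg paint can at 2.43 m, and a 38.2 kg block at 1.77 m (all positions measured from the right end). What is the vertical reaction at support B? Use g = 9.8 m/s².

Sum moments about support A (its reaction then has zero moment arm).
Beam weight: 24.4 × 9.8 = 239.1 N down at 2.7 m → arm 2.7 m, τ = 239.1 × 2.7 = 645.6 N·m clockwise.
Weight: 43.4 × 9.8 = 425.3 N down at 1.29 m → arm 4.11 m, τ = 425.3 × 4.11 = 1748 N·m clockwise.
Paint can: 3.18 × 9.8 = 31.16 N down at 2.43 m → arm 2.97 m, τ = 31.16 × 2.97 = 92.55 N·m clockwise.
Block: 38.2 × 9.8 = 374.4 N down at 1.77 m → arm 3.63 m, τ = 374.4 × 3.63 = 1359 N·m clockwise.
Net load moment about support A = 3845 N·m clockwise.
Reaction R at support B is upward at 0 m, arm 5.4 m → moment R × 5.4 counterclockwise.
Balancing moments: R × 5.4 = 3845, giving R = 712 N.

R_B ≈ 712 N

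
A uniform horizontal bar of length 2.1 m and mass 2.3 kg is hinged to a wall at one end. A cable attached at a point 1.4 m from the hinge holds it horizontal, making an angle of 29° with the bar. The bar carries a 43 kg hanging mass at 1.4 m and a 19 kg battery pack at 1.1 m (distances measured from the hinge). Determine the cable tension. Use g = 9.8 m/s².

T ≈ 1210 N

Sum moments about the hinge (the unknown hinge reaction has zero arm there).
Beam weight: 2.3 × 9.8 = 22.54 N down at 1.05 m → arm 1.05 m, τ = 22.54 × 1.05 = 23.67 N·m clockwise.
Hanging mass: 43 × 9.8 = 421.4 N down at 1.4 m → arm 1.4 m, τ = 421.4 × 1.4 = 590 N·m clockwise.
Battery pack: 19 × 9.8 = 186.2 N down at 1.1 m → arm 1.1 m, τ = 186.2 × 1.1 = 204.8 N·m clockwise.
Total clockwise load moment = 818.5 N·m.
The cable tension T acts at 1.4 m; only its component perpendicular to the bar, T sinθ, produces torque. sin 29° = 0.4848.
Στ = 0 ⇒ T × 1.4 × 0.4848 = 818.5 ⇒ T = 818.5 / 0.6787 = 1210 N.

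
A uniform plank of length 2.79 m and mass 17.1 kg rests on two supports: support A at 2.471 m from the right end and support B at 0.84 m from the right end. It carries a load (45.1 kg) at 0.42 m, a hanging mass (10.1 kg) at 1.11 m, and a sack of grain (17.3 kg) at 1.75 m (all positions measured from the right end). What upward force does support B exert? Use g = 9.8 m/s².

R_B ≈ 824 N

Take moments about support A.
Beam weight: 17.1 × 9.8 = 167.6 N down at 1.395 m → arm 1.076 m, τ = 167.6 × 1.076 = 180.3 N·m clockwise.
Load: 45.1 × 9.8 = 442 N down at 0.42 m → arm 2.051 m, τ = 442 × 2.051 = 906.5 N·m clockwise.
Hanging mass: 10.1 × 9.8 = 98.98 N down at 1.11 m → arm 1.361 m, τ = 98.98 × 1.361 = 134.7 N·m clockwise.
Sack of grain: 17.3 × 9.8 = 169.5 N down at 1.75 m → arm 0.721 m, τ = 169.5 × 0.721 = 122.2 N·m clockwise.
Net load moment about support A = 1344 N·m clockwise.
Reaction R at support B is upward at 0.84 m, arm 1.631 m → moment R × 1.631 counterclockwise.
Balancing moments: R × 1.631 = 1344, giving R = 824 N.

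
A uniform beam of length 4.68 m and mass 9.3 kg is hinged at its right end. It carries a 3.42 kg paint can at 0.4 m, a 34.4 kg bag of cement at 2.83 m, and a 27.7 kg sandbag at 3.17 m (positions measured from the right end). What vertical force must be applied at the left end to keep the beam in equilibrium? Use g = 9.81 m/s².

Taking torques about the right end:
Beam weight: 9.3 × 9.81 = 91.23 N down at 2.34 m → arm 2.34 m, τ = 91.23 × 2.34 = 213.5 N·m counterclockwise.
Paint can: 3.42 × 9.81 = 33.55 N down at 0.4 m → arm 0.4 m, τ = 33.55 × 0.4 = 13.42 N·m counterclockwise.
Bag of cement: 34.4 × 9.81 = 337.5 N down at 2.83 m → arm 2.83 m, τ = 337.5 × 2.83 = 955.1 N·m counterclockwise.
Sandbag: 27.7 × 9.81 = 271.7 N down at 3.17 m → arm 3.17 m, τ = 271.7 × 3.17 = 861.3 N·m counterclockwise.
Net moment of the loads = 2043 N·m counterclockwise.
The upward force F acts at the left end, arm 4.68 m, giving F × 4.68 clockwise.
Στ = 0 ⇒ F × 4.68 = 2043 ⇒ F = 2043 / 4.68 = 437 N.

F ≈ 437 N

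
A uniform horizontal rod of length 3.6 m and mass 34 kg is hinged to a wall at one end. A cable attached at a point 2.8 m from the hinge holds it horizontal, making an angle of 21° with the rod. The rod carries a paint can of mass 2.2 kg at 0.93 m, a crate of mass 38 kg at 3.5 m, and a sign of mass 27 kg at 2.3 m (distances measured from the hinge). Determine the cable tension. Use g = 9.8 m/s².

Take moments about the hinge.
Beam weight: 34 × 9.8 = 333.2 N down at 1.8 m → arm 1.8 m, τ = 333.2 × 1.8 = 599.8 N·m clockwise.
Paint can: 2.2 × 9.8 = 21.56 N down at 0.93 m → arm 0.93 m, τ = 21.56 × 0.93 = 20.05 N·m clockwise.
Crate: 38 × 9.8 = 372.4 N down at 3.5 m → arm 3.5 m, τ = 372.4 × 3.5 = 1303 N·m clockwise.
Sign: 27 × 9.8 = 264.6 N down at 2.3 m → arm 2.3 m, τ = 264.6 × 2.3 = 608.6 N·m clockwise.
Total clockwise load moment = 2531 N·m.
The cable tension T acts at 2.8 m; only its component perpendicular to the rod, T sinθ, produces torque. sin 21° = 0.3584.
Στ = 0 ⇒ T × 2.8 × 0.3584 = 2531 ⇒ T = 2531 / 1.004 = 2520 N.

T ≈ 2520 N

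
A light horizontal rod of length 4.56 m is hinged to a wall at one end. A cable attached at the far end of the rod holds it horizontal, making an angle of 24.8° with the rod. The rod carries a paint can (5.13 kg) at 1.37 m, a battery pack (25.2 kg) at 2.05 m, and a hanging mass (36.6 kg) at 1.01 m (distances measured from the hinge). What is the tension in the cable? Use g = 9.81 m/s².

Take moments about the hinge.
Paint can: 5.13 × 9.81 = 50.33 N down at 1.37 m → arm 1.37 m, τ = 50.33 × 1.37 = 68.95 N·m clockwise.
Battery pack: 25.2 × 9.81 = 247.2 N down at 2.05 m → arm 2.05 m, τ = 247.2 × 2.05 = 506.8 N·m clockwise.
Hanging mass: 36.6 × 9.81 = 359 N down at 1.01 m → arm 1.01 m, τ = 359 × 1.01 = 362.6 N·m clockwise.
Total clockwise load moment = 938.4 N·m.
The cable tension T acts at 4.56 m; only its component perpendicular to the rod, T sinθ, produces torque. sin 24.8° = 0.4195.
Balancing moments: T × 4.56 × 0.4195 = 938.4, giving T = 938.4 / 1.913 = 491 N.

T ≈ 491 N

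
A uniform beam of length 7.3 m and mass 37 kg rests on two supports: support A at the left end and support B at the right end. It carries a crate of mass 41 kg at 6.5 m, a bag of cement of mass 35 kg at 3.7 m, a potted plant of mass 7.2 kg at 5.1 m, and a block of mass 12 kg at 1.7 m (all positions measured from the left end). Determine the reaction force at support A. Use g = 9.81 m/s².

R_A ≈ 506 N

Choose support B as the axis so its reaction then has zero moment arm.
Beam weight: 37 × 9.81 = 363 N down at 3.65 m → arm 3.65 m, τ = 363 × 3.65 = 1325 N·m counterclockwise.
Crate: 41 × 9.81 = 402.2 N down at 6.5 m → arm 0.8 m, τ = 402.2 × 0.8 = 321.8 N·m counterclockwise.
Bag of cement: 35 × 9.81 = 343.4 N down at 3.7 m → arm 3.6 m, τ = 343.4 × 3.6 = 1236 N·m counterclockwise.
Potted plant: 7.2 × 9.81 = 70.63 N down at 5.1 m → arm 2.2 m, τ = 70.63 × 2.2 = 155.4 N·m counterclockwise.
Block: 12 × 9.81 = 117.7 N down at 1.7 m → arm 5.6 m, τ = 117.7 × 5.6 = 659.1 N·m counterclockwise.
Net load moment about support B = 3697 N·m counterclockwise.
Reaction R at support A is upward at 0 m, arm 7.3 m → moment R × 7.3 clockwise.
For rotational equilibrium, R × 7.3 = 3697, so R = 506 N.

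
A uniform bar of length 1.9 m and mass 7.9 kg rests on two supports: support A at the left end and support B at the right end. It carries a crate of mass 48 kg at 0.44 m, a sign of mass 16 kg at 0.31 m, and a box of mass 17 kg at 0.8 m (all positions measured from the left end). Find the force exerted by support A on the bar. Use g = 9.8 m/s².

About support B:
Beam weight: 7.9 × 9.8 = 77.42 N down at 0.95 m → arm 0.95 m, τ = 77.42 × 0.95 = 73.55 N·m counterclockwise.
Crate: 48 × 9.8 = 470.4 N down at 0.44 m → arm 1.46 m, τ = 470.4 × 1.46 = 686.8 N·m counterclockwise.
Sign: 16 × 9.8 = 156.8 N down at 0.31 m → arm 1.59 m, τ = 156.8 × 1.59 = 249.3 N·m counterclockwise.
Box: 17 × 9.8 = 166.6 N down at 0.8 m → arm 1.1 m, τ = 166.6 × 1.1 = 183.3 N·m counterclockwise.
Net load moment about support B = 1193 N·m counterclockwise.
Reaction R at support A is upward at 0 m, arm 1.9 m → moment R × 1.9 clockwise.
For rotational equilibrium, R × 1.9 = 1193, so R = 628 N.

R_A ≈ 628 N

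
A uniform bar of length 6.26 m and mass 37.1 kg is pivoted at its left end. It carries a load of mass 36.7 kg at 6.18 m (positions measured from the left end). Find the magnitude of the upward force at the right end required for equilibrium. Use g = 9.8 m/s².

Take moments about the left end.
Beam weight: 37.1 × 9.8 = 363.6 N down at 3.13 m → arm 3.13 m, τ = 363.6 × 3.13 = 1138 N·m clockwise.
Load: 36.7 × 9.8 = 359.7 N down at 6.18 m → arm 6.18 m, τ = 359.7 × 6.18 = 2223 N·m clockwise.
Net moment of the loads = 3361 N·m clockwise.
The upward force F acts at the right end, arm 6.26 m, giving F × 6.26 counterclockwise.
Στ = 0 ⇒ F × 6.26 = 3361 ⇒ F = 3361 / 6.26 = 537 N.

F ≈ 537 N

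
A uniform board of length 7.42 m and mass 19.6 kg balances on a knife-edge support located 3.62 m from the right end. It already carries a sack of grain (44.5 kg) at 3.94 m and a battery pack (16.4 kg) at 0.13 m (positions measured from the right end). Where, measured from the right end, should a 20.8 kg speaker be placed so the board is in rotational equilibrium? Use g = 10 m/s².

Sum moments about the knife-edge support (at 3.62 m from the right end) (the support reaction has zero arm there).
Beam weight: 19.6 × 10 = 196 N down at 3.71 m → arm 0.09 m, τ = 196 × 0.09 = 17.64 N·m counterclockwise.
Sack of grain: 44.5 × 10 = 445 N down at 3.94 m → arm 0.32 m, τ = 445 × 0.32 = 142.4 N·m counterclockwise.
Battery pack: 16.4 × 10 = 164 N down at 0.13 m → arm 3.49 m, τ = 164 × 3.49 = 572.4 N·m clockwise.
Net moment of existing loads = 412.4 N·m clockwise.
The speaker weighs 20.8 × 10 = 208 N and must supply an equal counterclockwise moment, so its lever arm about the knife-edge support is 412.4 / 208 = 1.98 m.
That puts it at 3.62 + 1.98 = 5.6 m from the right end.

x ≈ 5.6 m from the right end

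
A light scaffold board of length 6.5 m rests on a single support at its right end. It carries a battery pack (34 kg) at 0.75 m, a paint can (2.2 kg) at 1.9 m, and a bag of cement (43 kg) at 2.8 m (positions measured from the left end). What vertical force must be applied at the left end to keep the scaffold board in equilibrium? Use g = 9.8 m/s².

F ≈ 550 N

Sum moments about the right end (the unknown pivot reaction has zero arm there).
Battery pack: 34 × 9.8 = 333.2 N down at 0.75 m → arm 5.75 m, τ = 333.2 × 5.75 = 1916 N·m counterclockwise.
Paint can: 2.2 × 9.8 = 21.56 N down at 1.9 m → arm 4.6 m, τ = 21.56 × 4.6 = 99.18 N·m counterclockwise.
Bag of cement: 43 × 9.8 = 421.4 N down at 2.8 m → arm 3.7 m, τ = 421.4 × 3.7 = 1559 N·m counterclockwise.
Net moment of the loads = 3574 N·m counterclockwise.
The upward force F acts at the left end, arm 6.5 m, giving F × 6.5 clockwise.
Balancing moments: F × 6.5 = 3574, giving F = 3574 / 6.5 = 550 N.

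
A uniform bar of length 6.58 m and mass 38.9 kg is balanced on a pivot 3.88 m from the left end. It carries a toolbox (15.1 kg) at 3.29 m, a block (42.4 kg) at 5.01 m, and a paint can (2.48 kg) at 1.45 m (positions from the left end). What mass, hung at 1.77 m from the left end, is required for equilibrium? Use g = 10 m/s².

Choose the pivot (at 3.88 m from the left end) as the axis so the support reaction has zero arm there.
Beam weight: 38.9 × 10 = 389 N down at 3.29 m → arm 0.59 m, τ = 389 × 0.59 = 229.5 N·m counterclockwise.
Toolbox: 15.1 × 10 = 151 N down at 3.29 m → arm 0.59 m, τ = 151 × 0.59 = 89.09 N·m counterclockwise.
Block: 42.4 × 10 = 424 N down at 5.01 m → arm 1.13 m, τ = 424 × 1.13 = 479.1 N·m clockwise.
Paint can: 2.48 × 10 = 24.8 N down at 1.45 m → arm 2.43 m, τ = 24.8 × 2.43 = 60.26 N·m counterclockwise.
Net moment of known loads = 100.2 N·m clockwise.
An unknown mass m at 1.77 m has arm 2.11 m; its moment is m·g·2.11 counterclockwise.
Setting net torque to zero: m × 10 × 2.11 = 100.2 → m = 100.2 / (10 × 2.11) = 4.75 kg.

m ≈ 4.75 kg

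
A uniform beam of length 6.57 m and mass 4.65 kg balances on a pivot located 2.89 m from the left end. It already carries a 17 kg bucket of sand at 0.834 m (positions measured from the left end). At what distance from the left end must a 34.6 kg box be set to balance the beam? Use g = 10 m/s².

x ≈ 3.85 m from the left end

Choose the pivot (at 2.89 m from the left end) as the axis so the support reaction has zero arm there.
Beam weight: 4.65 × 10 = 46.5 N down at 3.285 m → arm 0.395 m, τ = 46.5 × 0.395 = 18.37 N·m clockwise.
Bucket of sand: 17 × 10 = 170 N down at 0.834 m → arm 2.056 m, τ = 170 × 2.056 = 349.5 N·m counterclockwise.
Net moment of existing loads = 331.1 N·m counterclockwise.
The box weighs 34.6 × 10 = 346 N and must supply an equal clockwise moment, so its lever arm about the pivot is 331.1 / 346 = 0.957 m.
That puts it at 2.89 + 0.957 = 3.85 m from the left end.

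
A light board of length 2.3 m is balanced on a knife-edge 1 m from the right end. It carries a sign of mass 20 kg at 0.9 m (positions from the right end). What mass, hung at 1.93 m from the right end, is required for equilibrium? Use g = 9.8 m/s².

m ≈ 2.15 kg

Taking torques about the knife-edge (at 1 m from the right end):
Sign: 20 × 9.8 = 196 N down at 0.9 m → arm 0.1 m, τ = 196 × 0.1 = 19.6 N·m clockwise.
Net moment of known loads = 19.6 N·m clockwise.
An unknown mass m at 1.93 m has arm 0.93 m; its moment is m·g·0.93 counterclockwise.
Στ = 0 ⇒ m × 9.8 × 0.93 = 19.6 ⇒ m = 19.6 / (9.8 × 0.93) = 2.15 kg.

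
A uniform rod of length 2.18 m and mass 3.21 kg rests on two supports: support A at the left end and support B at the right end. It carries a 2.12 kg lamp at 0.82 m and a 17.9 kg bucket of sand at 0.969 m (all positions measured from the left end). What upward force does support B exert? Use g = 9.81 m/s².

R_B ≈ 102 N

About support A:
Beam weight: 3.21 × 9.81 = 31.49 N down at 1.09 m → arm 1.09 m, τ = 31.49 × 1.09 = 34.32 N·m clockwise.
Lamp: 2.12 × 9.81 = 20.8 N down at 0.82 m → arm 0.82 m, τ = 20.8 × 0.82 = 17.06 N·m clockwise.
Bucket of sand: 17.9 × 9.81 = 175.6 N down at 0.969 m → arm 0.969 m, τ = 175.6 × 0.969 = 170.2 N·m clockwise.
Net load moment about support A = 221.6 N·m clockwise.
Reaction R at support B is upward at 2.18 m, arm 2.18 m → moment R × 2.18 counterclockwise.
Στ = 0 ⇒ R × 2.18 = 221.6 ⇒ R = 102 N.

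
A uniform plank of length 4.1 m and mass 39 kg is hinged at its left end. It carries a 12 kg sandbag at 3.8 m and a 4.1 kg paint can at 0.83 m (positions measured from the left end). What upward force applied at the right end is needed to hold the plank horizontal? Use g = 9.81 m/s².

F ≈ 309 N

Take moments about the left end.
Beam weight: 39 × 9.81 = 382.6 N down at 2.05 m → arm 2.05 m, τ = 382.6 × 2.05 = 784.3 N·m clockwise.
Sandbag: 12 × 9.81 = 117.7 N down at 3.8 m → arm 3.8 m, τ = 117.7 × 3.8 = 447.3 N·m clockwise.
Paint can: 4.1 × 9.81 = 40.22 N down at 0.83 m → arm 0.83 m, τ = 40.22 × 0.83 = 33.38 N·m clockwise.
Net moment of the loads = 1265 N·m clockwise.
The upward force F acts at the right end, arm 4.1 m, giving F × 4.1 counterclockwise.
For rotational equilibrium, F × 4.1 = 1265, so F = 1265 / 4.1 = 309 N.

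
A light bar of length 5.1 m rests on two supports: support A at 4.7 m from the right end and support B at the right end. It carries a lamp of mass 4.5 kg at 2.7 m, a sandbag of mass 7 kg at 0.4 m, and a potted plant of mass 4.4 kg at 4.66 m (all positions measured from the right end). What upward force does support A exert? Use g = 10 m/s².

R_A ≈ 75.4 N

Choose support B as the axis so its reaction then has zero moment arm.
Lamp: 4.5 × 10 = 45 N down at 2.7 m → arm 2.7 m, τ = 45 × 2.7 = 121.5 N·m counterclockwise.
Sandbag: 7 × 10 = 70 N down at 0.4 m → arm 0.4 m, τ = 70 × 0.4 = 28 N·m counterclockwise.
Potted plant: 4.4 × 10 = 44 N down at 4.66 m → arm 4.66 m, τ = 44 × 4.66 = 205 N·m counterclockwise.
Net load moment about support B = 354.5 N·m counterclockwise.
Reaction R at support A is upward at 4.7 m, arm 4.7 m → moment R × 4.7 clockwise.
Setting net torque to zero: R × 4.7 = 354.5 → R = 75.4 N.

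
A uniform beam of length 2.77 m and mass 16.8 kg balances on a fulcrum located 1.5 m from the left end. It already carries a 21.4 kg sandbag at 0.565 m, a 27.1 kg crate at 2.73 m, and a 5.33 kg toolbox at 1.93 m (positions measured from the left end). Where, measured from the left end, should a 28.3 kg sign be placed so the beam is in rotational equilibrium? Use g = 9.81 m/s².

x ≈ 1.02 m from the left end

Sum moments about the fulcrum (at 1.5 m from the left end) (the support reaction has zero arm there).
Beam weight: 16.8 × 9.81 = 164.8 N down at 1.385 m → arm 0.115 m, τ = 164.8 × 0.115 = 18.95 N·m counterclockwise.
Sandbag: 21.4 × 9.81 = 209.9 N down at 0.565 m → arm 0.935 m, τ = 209.9 × 0.935 = 196.3 N·m counterclockwise.
Crate: 27.1 × 9.81 = 265.9 N down at 2.73 m → arm 1.23 m, τ = 265.9 × 1.23 = 327.1 N·m clockwise.
Toolbox: 5.33 × 9.81 = 52.29 N down at 1.93 m → arm 0.43 m, τ = 52.29 × 0.43 = 22.48 N·m clockwise.
Net moment of existing loads = 134.3 N·m clockwise.
The sign weighs 28.3 × 9.81 = 277.6 N and must supply an equal counterclockwise moment, so its lever arm about the fulcrum is 134.3 / 277.6 = 0.484 m.
That puts it at 1.5 − 0.484 = 1.02 m from the left end.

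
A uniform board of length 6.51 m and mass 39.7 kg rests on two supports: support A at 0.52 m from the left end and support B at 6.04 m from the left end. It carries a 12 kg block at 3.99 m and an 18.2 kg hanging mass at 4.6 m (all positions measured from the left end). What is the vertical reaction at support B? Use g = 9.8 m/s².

R_B ≈ 399 N

Sum moments about support A (its reaction then has zero moment arm).
Beam weight: 39.7 × 9.8 = 389.1 N down at 3.255 m → arm 2.735 m, τ = 389.1 × 2.735 = 1064 N·m clockwise.
Block: 12 × 9.8 = 117.6 N down at 3.99 m → arm 3.47 m, τ = 117.6 × 3.47 = 408.1 N·m clockwise.
Hanging mass: 18.2 × 9.8 = 178.4 N down at 4.6 m → arm 4.08 m, τ = 178.4 × 4.08 = 727.9 N·m clockwise.
Net load moment about support A = 2200 N·m clockwise.
Reaction R at support B is upward at 6.04 m, arm 5.52 m → moment R × 5.52 counterclockwise.
Στ = 0 ⇒ R × 5.52 = 2200 ⇒ R = 399 N.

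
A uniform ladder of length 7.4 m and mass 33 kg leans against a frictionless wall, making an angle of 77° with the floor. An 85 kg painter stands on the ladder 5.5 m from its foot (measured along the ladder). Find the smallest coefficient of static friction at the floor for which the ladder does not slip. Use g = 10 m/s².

μ_min ≈ 0.156

Choose the foot of the ladder as the axis so the floor normal and friction both act there and drop out.
Ladder weight 33×10 = 330 N acts at 3.7 m along the ladder; its horizontal arm is 3.7·cos77° = 0.8323 m → τ = 274.7 N·m clockwise.
Painter: 85×10 = 850 N at 5.5 m → arm 1.237 m → τ = 1051 N·m clockwise.
Wall normal N acts horizontally at the top; its moment arm is the height L sinθ = 7.4·sin77° = 7.21 m, counterclockwise.
Στ = 0 ⇒ N × 7.21 = 1326 ⇒ N = 183.9 N.
ΣFx = 0 ⇒ f = N_wall = 183.9 N. ΣFy = 0 ⇒ N_floor = 1180 N.
μ_min = f / N_floor = 183.9 / 1180 = 0.156.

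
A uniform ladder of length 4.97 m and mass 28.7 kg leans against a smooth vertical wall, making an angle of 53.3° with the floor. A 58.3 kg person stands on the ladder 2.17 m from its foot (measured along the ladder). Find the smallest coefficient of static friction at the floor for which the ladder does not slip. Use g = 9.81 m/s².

Choose the foot of the ladder as the axis so the floor normal and friction both act there and drop out.
Ladder weight 28.7×9.81 = 281.5 N acts at 2.485 m along the ladder; its horizontal arm is 2.485·cos53.3° = 1.485 m → τ = 418 N·m clockwise.
Person: 58.3×9.81 = 571.9 N at 2.17 m → arm 1.297 m → τ = 741.8 N·m clockwise.
Wall normal N acts horizontally at the top; its moment arm is the height L sinθ = 4.97·sin53.3° = 3.985 m, counterclockwise.
Balancing moments: N × 3.985 = 1160, giving N = 291.1 N.
ΣFx = 0 ⇒ f = N_wall = 291.1 N. ΣFy = 0 ⇒ N_floor = 853.4 N.
μ_min = f / N_floor = 291.1 / 853.4 = 0.341.

μ_min ≈ 0.341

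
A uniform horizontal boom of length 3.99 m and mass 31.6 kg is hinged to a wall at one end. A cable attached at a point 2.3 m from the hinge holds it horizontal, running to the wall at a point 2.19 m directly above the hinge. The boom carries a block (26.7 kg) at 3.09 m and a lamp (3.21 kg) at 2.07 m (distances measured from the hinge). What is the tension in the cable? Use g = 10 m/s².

Taking torques about the hinge:
Beam weight: 31.6 × 10 = 316 N down at 1.995 m → arm 1.995 m, τ = 316 × 1.995 = 630.4 N·m clockwise.
Block: 26.7 × 10 = 267 N down at 3.09 m → arm 3.09 m, τ = 267 × 3.09 = 825 N·m clockwise.
Lamp: 3.21 × 10 = 32.1 N down at 2.07 m → arm 2.07 m, τ = 32.1 × 2.07 = 66.45 N·m clockwise.
Total clockwise load moment = 1522 N·m.
The cable tension T acts at 2.3 m; only its component perpendicular to the boom, T sinθ, produces torque. sinθ = h/√(h²+d²) = 2.19/√(2.19²+2.3²) = 0.6896.
Setting net torque to zero: T × 2.3 × 0.6896 = 1522 → T = 1522 / 1.586 = 960 N.

T ≈ 960 N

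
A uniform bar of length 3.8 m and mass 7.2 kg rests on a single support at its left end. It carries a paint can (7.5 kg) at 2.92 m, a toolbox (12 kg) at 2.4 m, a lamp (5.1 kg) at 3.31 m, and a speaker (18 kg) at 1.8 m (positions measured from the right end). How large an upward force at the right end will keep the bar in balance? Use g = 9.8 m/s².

Choose the left end as the axis so the unknown pivot reaction has zero arm there.
Beam weight: 7.2 × 9.8 = 70.56 N down at 1.9 m → arm 1.9 m, τ = 70.56 × 1.9 = 134.1 N·m clockwise.
Paint can: 7.5 × 9.8 = 73.5 N down at 2.92 m → arm 0.88 m, τ = 73.5 × 0.88 = 64.68 N·m clockwise.
Toolbox: 12 × 9.8 = 117.6 N down at 2.4 m → arm 1.4 m, τ = 117.6 × 1.4 = 164.6 N·m clockwise.
Lamp: 5.1 × 9.8 = 49.98 N down at 3.31 m → arm 0.49 m, τ = 49.98 × 0.49 = 24.49 N·m clockwise.
Speaker: 18 × 9.8 = 176.4 N down at 1.8 m → arm 2 m, τ = 176.4 × 2 = 352.8 N·m clockwise.
Net moment of the loads = 740.7 N·m clockwise.
The upward force F acts at the right end, arm 3.8 m, giving F × 3.8 counterclockwise.
Setting net torque to zero: F × 3.8 = 740.7 → F = 740.7 / 3.8 = 195 N.

F ≈ 195 N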